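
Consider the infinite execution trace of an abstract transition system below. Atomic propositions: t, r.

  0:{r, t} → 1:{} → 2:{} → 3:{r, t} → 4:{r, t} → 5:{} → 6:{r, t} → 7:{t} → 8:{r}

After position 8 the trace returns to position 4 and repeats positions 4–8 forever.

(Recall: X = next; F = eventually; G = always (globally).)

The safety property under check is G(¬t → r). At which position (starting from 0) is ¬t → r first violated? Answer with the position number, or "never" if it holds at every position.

Check ¬t → r at each position in order: 0 ✓.
At position 1 the labels are {}, so ¬t → r is false there. This is the first violation.

1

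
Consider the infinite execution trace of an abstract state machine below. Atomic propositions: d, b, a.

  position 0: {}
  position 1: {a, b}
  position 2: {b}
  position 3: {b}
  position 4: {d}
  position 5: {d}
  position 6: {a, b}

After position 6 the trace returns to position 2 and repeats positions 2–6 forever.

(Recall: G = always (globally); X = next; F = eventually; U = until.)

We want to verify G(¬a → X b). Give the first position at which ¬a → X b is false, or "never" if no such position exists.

Check ¬a → X b at each position in order: 0 ✓, 1 ✓, 2 ✓.
At position 3 the labels are {b} and the next position 4 has {d}, so ¬a → X b is false there. This is the first violation.

3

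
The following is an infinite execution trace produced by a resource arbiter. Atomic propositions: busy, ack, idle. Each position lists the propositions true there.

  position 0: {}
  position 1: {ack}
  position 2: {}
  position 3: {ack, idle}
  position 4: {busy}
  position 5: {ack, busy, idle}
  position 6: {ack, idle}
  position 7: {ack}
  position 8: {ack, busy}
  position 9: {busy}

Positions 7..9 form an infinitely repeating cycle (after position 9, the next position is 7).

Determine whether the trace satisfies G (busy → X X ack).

busy → X X ack holds at every position 0..9, and those are all positions ever visited, so G (busy → X X ack) holds.
Positions where busy holds: 4, 5, 8, 9.
Check X X ack at each: 4→ok, 5→ok, 8→ok, 9→ok.

Satisfied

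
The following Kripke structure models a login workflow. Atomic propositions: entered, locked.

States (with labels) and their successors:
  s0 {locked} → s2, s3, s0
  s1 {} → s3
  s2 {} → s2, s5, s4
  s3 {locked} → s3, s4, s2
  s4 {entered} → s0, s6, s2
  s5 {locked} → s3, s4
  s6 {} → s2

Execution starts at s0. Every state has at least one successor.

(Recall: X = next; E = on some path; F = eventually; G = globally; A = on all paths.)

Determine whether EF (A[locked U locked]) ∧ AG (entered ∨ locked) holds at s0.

Does not hold

States satisfying A[locked U locked]: {s0, s3, s5}.
States satisfying EF (A[locked U locked]): {s0, s1, s2, s3, s4, s5, s6}.
States satisfying entered ∨ locked: {s0, s3, s4, s5}.
States satisfying AG (entered ∨ locked): ∅.
States satisfying EF (A[locked U locked]) ∧ AG (entered ∨ locked): ∅.
s0 ∉ Sat(EF (A[locked U locked]) ∧ AG (entered ∨ locked)).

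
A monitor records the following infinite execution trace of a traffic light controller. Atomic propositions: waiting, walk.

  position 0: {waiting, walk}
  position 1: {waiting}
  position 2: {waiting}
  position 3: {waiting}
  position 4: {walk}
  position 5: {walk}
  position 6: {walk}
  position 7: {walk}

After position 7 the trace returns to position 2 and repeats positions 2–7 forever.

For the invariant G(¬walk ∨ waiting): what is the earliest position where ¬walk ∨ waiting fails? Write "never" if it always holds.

Check ¬walk ∨ waiting at each position in order: 0 ✓, 1 ✓, 2 ✓, 3 ✓.
At position 4 the labels are {walk}, so ¬walk ∨ waiting is false there. This is the first violation.

4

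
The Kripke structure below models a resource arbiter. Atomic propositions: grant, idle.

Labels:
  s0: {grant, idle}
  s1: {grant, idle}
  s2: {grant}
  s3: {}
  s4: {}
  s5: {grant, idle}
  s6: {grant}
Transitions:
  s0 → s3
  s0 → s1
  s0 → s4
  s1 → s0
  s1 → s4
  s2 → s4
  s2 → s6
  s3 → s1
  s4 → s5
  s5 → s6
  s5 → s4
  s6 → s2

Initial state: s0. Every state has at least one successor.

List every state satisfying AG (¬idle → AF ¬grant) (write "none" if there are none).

none

States satisfying ¬idle → AF ¬grant: {s0, s1, s3, s4, s5}.
States satisfying AG (¬idle → AF ¬grant): ∅.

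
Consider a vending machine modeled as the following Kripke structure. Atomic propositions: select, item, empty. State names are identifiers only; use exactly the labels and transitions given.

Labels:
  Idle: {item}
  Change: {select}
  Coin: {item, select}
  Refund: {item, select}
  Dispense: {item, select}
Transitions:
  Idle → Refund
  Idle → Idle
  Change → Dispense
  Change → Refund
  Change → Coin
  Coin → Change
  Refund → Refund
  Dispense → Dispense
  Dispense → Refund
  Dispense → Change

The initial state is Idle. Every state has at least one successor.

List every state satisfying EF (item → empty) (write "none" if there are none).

{Change, Coin, Dispense}

States satisfying item → empty: {Change}.
States satisfying EF (item → empty): {Change, Coin, Dispense}.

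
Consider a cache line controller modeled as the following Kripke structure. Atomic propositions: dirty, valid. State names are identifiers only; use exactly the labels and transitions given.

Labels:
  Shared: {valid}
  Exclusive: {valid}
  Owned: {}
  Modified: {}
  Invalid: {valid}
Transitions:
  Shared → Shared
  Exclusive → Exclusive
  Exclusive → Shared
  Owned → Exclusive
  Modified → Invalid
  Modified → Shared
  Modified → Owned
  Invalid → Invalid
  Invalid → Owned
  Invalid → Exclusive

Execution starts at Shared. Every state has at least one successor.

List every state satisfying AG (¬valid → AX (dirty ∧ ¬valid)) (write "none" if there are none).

States satisfying ¬valid → AX (dirty ∧ ¬valid): {Shared, Exclusive, Invalid}.
States satisfying AG (¬valid → AX (dirty ∧ ¬valid)): {Shared, Exclusive}.

{Shared, Exclusive}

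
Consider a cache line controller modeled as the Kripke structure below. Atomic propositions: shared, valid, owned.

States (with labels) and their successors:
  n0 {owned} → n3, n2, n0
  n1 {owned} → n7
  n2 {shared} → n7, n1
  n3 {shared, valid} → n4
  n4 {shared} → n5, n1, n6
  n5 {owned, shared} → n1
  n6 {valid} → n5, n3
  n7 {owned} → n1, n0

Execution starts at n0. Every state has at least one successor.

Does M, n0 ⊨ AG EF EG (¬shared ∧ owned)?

States satisfying EF EG (¬shared ∧ owned): {n0, n1, n2, n3, n4, n5, n6, n7}.
States satisfying AG EF EG (¬shared ∧ owned): {n0, n1, n2, n3, n4, n5, n6, n7}.
Every state reachable from n0 satisfies EF EG (¬shared ∧ owned).
n0 ∈ Sat(AG EF EG (¬shared ∧ owned)).

Satisfied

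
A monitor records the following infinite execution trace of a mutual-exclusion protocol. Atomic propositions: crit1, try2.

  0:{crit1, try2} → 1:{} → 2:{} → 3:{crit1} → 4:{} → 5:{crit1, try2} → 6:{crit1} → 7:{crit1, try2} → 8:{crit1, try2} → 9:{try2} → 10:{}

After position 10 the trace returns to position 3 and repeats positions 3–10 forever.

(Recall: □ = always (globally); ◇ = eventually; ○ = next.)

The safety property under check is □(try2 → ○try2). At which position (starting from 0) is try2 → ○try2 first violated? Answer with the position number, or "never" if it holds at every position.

At position 0 the labels are {crit1, try2} and the next position 1 has {}, so try2 → ○try2 is false there. This is the first violation.

0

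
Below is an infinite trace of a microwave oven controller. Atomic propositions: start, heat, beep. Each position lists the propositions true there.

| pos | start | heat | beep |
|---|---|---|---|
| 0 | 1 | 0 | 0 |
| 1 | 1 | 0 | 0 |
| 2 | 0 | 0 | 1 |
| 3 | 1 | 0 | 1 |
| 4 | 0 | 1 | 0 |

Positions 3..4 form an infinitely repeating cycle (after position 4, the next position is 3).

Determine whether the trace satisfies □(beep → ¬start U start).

Yes

beep → ¬start U start holds at every position 0..4, and those are all positions ever visited, so □(beep → ¬start U start) holds.
Positions where beep holds: 2, 3.
Check ¬start U start at each: 2→ok, 3→ok.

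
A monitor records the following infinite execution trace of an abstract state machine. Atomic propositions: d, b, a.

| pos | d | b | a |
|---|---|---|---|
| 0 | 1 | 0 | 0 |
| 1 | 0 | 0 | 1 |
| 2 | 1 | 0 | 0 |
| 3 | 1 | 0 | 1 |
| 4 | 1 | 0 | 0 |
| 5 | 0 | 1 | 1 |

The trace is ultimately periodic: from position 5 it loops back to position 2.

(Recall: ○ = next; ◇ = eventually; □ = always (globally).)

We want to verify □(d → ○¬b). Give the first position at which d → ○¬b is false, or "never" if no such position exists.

Check d → ○¬b at each position in order: 0 ✓, 1 ✓, 2 ✓, 3 ✓.
At position 4 the labels are {d} and the next position 5 has {a, b}, so d → ○¬b is false there. This is the first violation.

4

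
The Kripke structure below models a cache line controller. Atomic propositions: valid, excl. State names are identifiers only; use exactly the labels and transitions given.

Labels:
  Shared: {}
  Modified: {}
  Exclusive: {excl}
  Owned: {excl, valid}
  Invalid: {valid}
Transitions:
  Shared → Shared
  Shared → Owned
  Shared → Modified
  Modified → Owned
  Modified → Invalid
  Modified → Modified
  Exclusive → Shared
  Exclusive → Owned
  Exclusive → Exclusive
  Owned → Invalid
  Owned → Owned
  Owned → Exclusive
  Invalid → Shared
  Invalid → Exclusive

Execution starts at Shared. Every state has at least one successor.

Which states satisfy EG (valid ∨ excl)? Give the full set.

States satisfying valid ∨ excl: {Exclusive, Owned, Invalid}.
States satisfying EG (valid ∨ excl): {Exclusive, Owned, Invalid}.

{Exclusive, Owned, Invalid}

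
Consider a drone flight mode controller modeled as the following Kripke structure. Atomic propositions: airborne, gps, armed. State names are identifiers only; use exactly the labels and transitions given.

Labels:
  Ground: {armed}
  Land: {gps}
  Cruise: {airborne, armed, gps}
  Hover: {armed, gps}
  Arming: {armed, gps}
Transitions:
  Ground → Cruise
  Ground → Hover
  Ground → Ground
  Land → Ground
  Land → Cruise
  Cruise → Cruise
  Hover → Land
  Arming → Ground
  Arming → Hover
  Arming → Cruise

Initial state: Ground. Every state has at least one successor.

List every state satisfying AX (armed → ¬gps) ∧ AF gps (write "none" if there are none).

{Hover}

States satisfying armed → ¬gps: {Ground, Land}.
States satisfying AX (armed → ¬gps): {Hover}.
States satisfying gps: {Land, Cruise, Hover, Arming}.
States satisfying AF gps: {Land, Cruise, Hover, Arming}.
States satisfying AX (armed → ¬gps) ∧ AF gps: {Hover}.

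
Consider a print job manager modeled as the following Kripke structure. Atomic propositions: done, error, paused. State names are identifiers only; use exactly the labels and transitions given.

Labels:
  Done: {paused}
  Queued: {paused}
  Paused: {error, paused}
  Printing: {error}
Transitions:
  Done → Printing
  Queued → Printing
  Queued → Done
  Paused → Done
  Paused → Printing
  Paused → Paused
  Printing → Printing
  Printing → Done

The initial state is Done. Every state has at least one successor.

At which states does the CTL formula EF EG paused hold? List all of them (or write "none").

States satisfying EG paused: {Paused}.
States satisfying EF EG paused: {Paused}.

{Paused}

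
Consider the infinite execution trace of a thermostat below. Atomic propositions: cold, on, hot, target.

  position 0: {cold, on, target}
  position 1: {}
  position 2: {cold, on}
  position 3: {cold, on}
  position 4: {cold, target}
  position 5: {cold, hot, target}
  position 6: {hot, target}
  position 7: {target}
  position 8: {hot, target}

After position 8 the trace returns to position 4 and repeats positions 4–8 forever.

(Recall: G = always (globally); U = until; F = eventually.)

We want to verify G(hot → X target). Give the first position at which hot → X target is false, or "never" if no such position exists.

hot → X target holds at every position 0..8, and those are all the positions the trace ever visits, so the invariant G(hot → X target) is never violated.

never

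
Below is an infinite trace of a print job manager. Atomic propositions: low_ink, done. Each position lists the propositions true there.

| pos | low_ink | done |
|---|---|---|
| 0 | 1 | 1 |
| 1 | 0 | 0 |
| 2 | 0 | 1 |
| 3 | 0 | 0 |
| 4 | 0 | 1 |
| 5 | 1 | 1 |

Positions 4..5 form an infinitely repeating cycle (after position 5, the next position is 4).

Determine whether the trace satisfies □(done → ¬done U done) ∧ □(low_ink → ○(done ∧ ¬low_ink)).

Violated

done → ¬done U done holds at every position 0..5, and those are all positions ever visited, so □(done → ¬done U done) holds.
Positions where done holds: 0, 2, 4, 5.
Check ¬done U done at each: 0→ok, 2→ok, 4→ok, 5→ok.
low_ink → ○(done ∧ ¬low_ink) must hold at every position from 0 onward. It fails at position 0, so □(low_ink → ○(done ∧ ¬low_ink)) is false.
Positions where low_ink holds: 0, 5.
Check ○(done ∧ ¬low_ink) at each: 0→fails, 5→ok.
At position 0: □(done → ¬done U done) is true; □(low_ink → ○(done ∧ ¬low_ink)) is false; so □(done → ¬done U done) ∧ □(low_ink → ○(done ∧ ¬low_ink)) is false.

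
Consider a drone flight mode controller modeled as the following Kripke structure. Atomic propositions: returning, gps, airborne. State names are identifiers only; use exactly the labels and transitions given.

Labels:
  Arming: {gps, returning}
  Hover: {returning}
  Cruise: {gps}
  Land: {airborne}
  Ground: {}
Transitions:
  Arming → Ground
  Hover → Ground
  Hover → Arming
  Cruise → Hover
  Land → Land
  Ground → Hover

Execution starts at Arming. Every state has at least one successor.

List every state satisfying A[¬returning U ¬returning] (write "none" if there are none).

{Cruise, Land, Ground}

States satisfying ¬returning: {Cruise, Land, Ground}.
States satisfying A[¬returning U ¬returning]: {Cruise, Land, Ground}.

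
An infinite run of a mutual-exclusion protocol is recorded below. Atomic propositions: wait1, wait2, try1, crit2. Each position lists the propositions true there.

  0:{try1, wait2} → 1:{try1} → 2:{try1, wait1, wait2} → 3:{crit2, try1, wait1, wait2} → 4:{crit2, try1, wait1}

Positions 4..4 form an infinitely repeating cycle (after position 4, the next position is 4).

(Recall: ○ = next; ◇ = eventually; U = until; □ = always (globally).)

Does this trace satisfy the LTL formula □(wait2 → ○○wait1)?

wait2 → ○○wait1 holds at every position 0..4, and those are all positions ever visited, so □(wait2 → ○○wait1) holds.
Positions where wait2 holds: 0, 2, 3.
Check ○○wait1 at each: 0→ok, 2→ok, 3→ok.

Satisfied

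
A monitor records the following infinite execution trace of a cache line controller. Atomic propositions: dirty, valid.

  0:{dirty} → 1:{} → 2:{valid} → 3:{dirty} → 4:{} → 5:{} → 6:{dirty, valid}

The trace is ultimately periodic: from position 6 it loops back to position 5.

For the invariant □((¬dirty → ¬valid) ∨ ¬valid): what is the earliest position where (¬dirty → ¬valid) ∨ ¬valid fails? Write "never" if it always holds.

Check (¬dirty → ¬valid) ∨ ¬valid at each position in order: 0 ✓, 1 ✓.
At position 2 the labels are {valid}, so (¬dirty → ¬valid) ∨ ¬valid is false there. This is the first violation.

2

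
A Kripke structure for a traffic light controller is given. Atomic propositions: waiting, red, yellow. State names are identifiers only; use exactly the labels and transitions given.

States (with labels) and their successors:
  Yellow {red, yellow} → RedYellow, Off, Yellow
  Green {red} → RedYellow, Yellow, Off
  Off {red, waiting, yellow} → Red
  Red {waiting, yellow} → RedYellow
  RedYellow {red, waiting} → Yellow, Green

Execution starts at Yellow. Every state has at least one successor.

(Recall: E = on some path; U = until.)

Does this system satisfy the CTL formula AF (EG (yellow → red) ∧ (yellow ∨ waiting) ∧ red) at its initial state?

Holds

States satisfying EG (yellow → red) ∧ (yellow ∨ waiting) ∧ red: {Yellow, RedYellow}.
States satisfying AF (EG (yellow → red) ∧ (yellow ∨ waiting) ∧ red): {Yellow, Green, Off, Red, RedYellow}.
Yellow ∈ Sat(AF (EG (yellow → red) ∧ (yellow ∨ waiting) ∧ red)).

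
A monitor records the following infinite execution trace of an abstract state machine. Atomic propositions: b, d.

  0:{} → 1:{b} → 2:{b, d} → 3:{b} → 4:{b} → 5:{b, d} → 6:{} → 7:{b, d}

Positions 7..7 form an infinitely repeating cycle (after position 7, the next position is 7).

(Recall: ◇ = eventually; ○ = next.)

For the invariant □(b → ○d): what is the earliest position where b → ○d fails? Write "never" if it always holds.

Check b → ○d at each position in order: 0 ✓, 1 ✓.
At position 2 the labels are {b, d} and the next position 3 has {b}, so b → ○d is false there. This is the first violation.

2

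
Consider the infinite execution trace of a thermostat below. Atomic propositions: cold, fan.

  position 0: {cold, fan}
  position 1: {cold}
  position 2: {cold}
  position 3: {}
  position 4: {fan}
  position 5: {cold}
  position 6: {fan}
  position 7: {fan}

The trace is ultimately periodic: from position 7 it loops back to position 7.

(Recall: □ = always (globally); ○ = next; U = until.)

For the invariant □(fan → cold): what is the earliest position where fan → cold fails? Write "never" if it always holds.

Check fan → cold at each position in order: 0 ✓, 1 ✓, 2 ✓, 3 ✓.
At position 4 the labels are {fan}, so fan → cold is false there. This is the first violation.

4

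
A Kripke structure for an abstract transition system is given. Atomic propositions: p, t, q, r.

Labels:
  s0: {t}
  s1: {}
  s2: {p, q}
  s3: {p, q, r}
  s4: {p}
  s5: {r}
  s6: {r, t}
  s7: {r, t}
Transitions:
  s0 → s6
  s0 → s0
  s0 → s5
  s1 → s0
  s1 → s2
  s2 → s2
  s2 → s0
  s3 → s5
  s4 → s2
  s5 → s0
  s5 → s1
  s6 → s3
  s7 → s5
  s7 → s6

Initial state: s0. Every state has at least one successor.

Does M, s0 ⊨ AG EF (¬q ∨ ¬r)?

States satisfying EF (¬q ∨ ¬r): {s0, s1, s2, s3, s4, s5, s6, s7}.
States satisfying AG EF (¬q ∨ ¬r): {s0, s1, s2, s3, s4, s5, s6, s7}.
Every state reachable from s0 satisfies EF (¬q ∨ ¬r).
s0 ∈ Sat(AG EF (¬q ∨ ¬r)).

Yes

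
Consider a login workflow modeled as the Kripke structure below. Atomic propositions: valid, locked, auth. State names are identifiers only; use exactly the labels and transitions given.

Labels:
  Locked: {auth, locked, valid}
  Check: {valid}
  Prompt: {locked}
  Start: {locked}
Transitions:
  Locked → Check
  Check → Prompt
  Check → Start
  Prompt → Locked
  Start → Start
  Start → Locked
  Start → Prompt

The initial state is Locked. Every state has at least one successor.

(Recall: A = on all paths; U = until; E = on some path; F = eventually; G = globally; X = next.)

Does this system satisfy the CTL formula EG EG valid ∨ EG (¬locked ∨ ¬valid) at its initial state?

Violated

States satisfying EG valid: ∅.
States satisfying EG EG valid: ∅.
States satisfying ¬locked ∨ ¬valid: {Check, Prompt, Start}.
States satisfying EG (¬locked ∨ ¬valid): {Check, Start}.
States satisfying EG EG valid ∨ EG (¬locked ∨ ¬valid): {Check, Start}.
Locked ∉ Sat(EG EG valid ∨ EG (¬locked ∨ ¬valid)).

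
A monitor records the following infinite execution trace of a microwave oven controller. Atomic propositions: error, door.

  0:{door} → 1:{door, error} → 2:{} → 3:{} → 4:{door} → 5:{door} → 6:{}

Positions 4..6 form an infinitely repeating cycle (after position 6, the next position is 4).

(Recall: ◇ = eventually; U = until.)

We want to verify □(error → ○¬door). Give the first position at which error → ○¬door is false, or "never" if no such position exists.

error → ○¬door holds at every position 0..6, and those are all the positions the trace ever visits, so the invariant □(error → ○¬door) is never violated.

never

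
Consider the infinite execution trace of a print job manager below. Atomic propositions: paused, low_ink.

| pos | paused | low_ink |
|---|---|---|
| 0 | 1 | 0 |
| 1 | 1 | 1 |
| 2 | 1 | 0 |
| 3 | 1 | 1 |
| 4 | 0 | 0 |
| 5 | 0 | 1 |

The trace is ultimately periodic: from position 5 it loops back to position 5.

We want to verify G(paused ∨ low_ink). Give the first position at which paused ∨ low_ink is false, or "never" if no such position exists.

4

Check paused ∨ low_ink at each position in order: 0 ✓, 1 ✓, 2 ✓, 3 ✓.
At position 4 the labels are {}, so paused ∨ low_ink is false there. This is the first violation.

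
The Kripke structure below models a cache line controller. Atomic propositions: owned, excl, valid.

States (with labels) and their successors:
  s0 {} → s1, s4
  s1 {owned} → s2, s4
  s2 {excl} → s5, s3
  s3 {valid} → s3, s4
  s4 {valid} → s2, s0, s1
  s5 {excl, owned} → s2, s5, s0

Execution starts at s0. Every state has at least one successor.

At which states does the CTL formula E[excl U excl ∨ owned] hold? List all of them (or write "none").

{s1, s2, s5}

States satisfying excl: {s2, s5}.
States satisfying excl ∨ owned: {s1, s2, s5}.
States satisfying E[excl U excl ∨ owned]: {s1, s2, s5}.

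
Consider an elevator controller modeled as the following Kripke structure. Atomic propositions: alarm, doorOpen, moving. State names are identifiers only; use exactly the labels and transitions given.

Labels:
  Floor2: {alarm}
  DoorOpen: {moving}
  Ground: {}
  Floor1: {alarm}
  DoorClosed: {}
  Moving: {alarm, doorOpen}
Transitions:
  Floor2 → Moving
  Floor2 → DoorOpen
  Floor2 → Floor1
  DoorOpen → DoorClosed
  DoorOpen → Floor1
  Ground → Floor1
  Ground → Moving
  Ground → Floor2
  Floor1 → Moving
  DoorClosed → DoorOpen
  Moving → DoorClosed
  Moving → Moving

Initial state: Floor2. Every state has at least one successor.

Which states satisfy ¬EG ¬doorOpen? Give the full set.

States satisfying ¬doorOpen: {Floor2, DoorOpen, Ground, Floor1, DoorClosed}.
States satisfying EG ¬doorOpen: {Floor2, DoorOpen, Ground, DoorClosed}.
States satisfying ¬EG ¬doorOpen: {Floor1, Moving}.

{Floor1, Moving}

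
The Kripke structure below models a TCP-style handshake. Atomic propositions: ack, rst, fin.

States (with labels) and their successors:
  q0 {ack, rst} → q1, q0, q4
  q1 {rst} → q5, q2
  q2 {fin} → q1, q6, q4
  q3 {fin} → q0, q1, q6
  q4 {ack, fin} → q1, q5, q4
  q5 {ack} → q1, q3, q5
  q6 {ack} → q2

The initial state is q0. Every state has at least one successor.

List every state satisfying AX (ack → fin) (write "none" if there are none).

{q6}

States satisfying ack → fin: {q1, q2, q3, q4}.
States satisfying AX (ack → fin): {q6}.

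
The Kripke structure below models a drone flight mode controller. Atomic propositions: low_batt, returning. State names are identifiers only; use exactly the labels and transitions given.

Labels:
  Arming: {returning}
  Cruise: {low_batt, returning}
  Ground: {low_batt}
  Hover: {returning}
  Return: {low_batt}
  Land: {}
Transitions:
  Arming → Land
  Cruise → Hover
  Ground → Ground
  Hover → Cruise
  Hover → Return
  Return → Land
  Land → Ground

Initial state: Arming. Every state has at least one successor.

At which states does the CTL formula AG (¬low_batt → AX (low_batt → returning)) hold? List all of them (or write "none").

{Ground}

States satisfying ¬low_batt → AX (low_batt → returning): {Arming, Cruise, Ground, Return}.
States satisfying AG (¬low_batt → AX (low_batt → returning)): {Ground}.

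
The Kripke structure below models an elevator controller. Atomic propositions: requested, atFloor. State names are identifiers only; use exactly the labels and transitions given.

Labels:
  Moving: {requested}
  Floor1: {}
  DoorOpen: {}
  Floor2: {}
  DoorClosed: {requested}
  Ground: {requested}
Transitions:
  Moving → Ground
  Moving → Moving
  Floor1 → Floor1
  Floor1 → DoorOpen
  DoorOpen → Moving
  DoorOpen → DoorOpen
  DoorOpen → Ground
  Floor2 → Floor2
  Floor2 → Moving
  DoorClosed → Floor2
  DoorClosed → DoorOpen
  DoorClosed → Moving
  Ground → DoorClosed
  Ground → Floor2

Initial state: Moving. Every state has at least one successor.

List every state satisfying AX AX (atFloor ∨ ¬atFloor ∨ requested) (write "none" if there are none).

States satisfying AX (atFloor ∨ ¬atFloor ∨ requested): {Moving, Floor1, DoorOpen, Floor2, DoorClosed, Ground}.
States satisfying AX AX (atFloor ∨ ¬atFloor ∨ requested): {Moving, Floor1, DoorOpen, Floor2, DoorClosed, Ground}.

{Moving, Floor1, DoorOpen, Floor2, DoorClosed, Ground}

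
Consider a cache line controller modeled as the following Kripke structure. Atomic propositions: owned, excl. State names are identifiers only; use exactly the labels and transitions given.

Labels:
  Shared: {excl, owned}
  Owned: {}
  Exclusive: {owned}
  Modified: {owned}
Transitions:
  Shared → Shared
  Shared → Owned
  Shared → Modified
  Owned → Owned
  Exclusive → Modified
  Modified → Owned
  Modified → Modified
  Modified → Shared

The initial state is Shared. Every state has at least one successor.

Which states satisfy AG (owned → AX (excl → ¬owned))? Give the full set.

States satisfying owned → AX (excl → ¬owned): {Owned, Exclusive}.
States satisfying AG (owned → AX (excl → ¬owned)): {Owned}.

{Owned}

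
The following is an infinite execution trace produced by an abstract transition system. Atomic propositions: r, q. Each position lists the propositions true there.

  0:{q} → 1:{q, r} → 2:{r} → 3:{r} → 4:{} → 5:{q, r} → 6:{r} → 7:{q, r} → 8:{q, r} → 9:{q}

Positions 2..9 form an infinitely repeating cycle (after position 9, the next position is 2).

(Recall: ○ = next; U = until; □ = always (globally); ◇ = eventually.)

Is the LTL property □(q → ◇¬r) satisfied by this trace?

q → ◇¬r holds at every position 0..9, and those are all positions ever visited, so □(q → ◇¬r) holds.
Positions where q holds: 0, 1, 5, 7, 8, 9.
Check ◇¬r at each: 0→ok, 1→ok, 5→ok, 7→ok, 8→ok, 9→ok.

Holds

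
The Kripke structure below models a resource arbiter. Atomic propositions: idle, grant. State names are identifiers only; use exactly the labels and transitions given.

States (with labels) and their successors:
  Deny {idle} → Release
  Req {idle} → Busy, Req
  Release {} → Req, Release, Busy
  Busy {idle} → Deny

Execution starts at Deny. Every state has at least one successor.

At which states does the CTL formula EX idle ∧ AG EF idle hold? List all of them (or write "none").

{Req, Release, Busy}

States satisfying idle: {Deny, Req, Busy}.
States satisfying EX idle: {Req, Release, Busy}.
States satisfying EF idle: {Deny, Req, Release, Busy}.
States satisfying AG EF idle: {Deny, Req, Release, Busy}.
States satisfying EX idle ∧ AG EF idle: {Req, Release, Busy}.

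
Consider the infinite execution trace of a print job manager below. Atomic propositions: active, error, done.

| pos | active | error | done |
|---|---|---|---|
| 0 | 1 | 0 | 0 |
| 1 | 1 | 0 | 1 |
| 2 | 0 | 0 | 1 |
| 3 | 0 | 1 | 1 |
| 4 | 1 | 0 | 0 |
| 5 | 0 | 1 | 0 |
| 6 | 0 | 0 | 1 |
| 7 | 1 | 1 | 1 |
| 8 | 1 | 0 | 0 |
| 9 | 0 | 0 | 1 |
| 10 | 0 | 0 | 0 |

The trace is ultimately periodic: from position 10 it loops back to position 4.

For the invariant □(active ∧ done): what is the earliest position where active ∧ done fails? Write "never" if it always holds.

At position 0 the labels are {active}, so active ∧ done is false there. This is the first violation.

0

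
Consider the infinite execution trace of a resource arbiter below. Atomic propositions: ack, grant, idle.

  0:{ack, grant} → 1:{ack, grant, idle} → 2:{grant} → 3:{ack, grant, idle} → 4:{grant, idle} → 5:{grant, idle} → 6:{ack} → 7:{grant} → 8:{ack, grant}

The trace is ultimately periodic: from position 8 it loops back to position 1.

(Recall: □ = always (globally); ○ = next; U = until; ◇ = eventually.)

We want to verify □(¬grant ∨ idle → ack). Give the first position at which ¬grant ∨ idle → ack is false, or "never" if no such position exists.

Check ¬grant ∨ idle → ack at each position in order: 0 ✓, 1 ✓, 2 ✓, 3 ✓.
At position 4 the labels are {grant, idle}, so ¬grant ∨ idle → ack is false there. This is the first violation.

4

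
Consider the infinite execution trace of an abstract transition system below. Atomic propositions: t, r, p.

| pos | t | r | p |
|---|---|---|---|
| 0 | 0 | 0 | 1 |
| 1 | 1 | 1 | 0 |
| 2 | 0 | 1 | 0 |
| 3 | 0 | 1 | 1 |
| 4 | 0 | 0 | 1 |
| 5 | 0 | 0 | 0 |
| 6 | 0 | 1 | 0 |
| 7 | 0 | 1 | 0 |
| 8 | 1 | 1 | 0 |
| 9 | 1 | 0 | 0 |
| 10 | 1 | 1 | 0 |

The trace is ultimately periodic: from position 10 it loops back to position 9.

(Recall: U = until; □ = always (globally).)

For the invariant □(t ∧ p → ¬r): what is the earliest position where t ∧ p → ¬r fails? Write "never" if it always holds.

never

t ∧ p → ¬r holds at every position 0..10, and those are all the positions the trace ever visits, so the invariant □(t ∧ p → ¬r) is never violated.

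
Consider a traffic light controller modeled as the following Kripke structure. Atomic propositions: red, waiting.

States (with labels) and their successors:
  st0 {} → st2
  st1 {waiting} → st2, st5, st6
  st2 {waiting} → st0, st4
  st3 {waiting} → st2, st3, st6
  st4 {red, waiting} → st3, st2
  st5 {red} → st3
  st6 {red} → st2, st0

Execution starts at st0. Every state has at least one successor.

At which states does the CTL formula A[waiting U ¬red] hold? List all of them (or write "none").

{st0, st1, st2, st3, st4}

States satisfying waiting: {st1, st2, st3, st4}.
States satisfying ¬red: {st0, st1, st2, st3}.
States satisfying A[waiting U ¬red]: {st0, st1, st2, st3, st4}.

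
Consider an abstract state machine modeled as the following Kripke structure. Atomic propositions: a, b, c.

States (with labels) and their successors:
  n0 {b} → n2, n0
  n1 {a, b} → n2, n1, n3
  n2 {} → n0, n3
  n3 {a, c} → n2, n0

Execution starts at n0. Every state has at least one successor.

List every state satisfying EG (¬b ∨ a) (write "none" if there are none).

States satisfying ¬b ∨ a: {n1, n2, n3}.
States satisfying EG (¬b ∨ a): {n1, n2, n3}.

{n1, n2, n3}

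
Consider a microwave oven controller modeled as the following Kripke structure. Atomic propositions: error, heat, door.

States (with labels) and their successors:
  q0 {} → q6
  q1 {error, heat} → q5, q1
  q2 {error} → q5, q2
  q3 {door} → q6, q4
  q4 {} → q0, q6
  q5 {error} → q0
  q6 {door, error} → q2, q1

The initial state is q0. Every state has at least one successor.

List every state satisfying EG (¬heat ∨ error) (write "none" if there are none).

States satisfying ¬heat ∨ error: {q0, q1, q2, q3, q4, q5, q6}.
States satisfying EG (¬heat ∨ error): {q0, q1, q2, q3, q4, q5, q6}.

{q0, q1, q2, q3, q4, q5, q6}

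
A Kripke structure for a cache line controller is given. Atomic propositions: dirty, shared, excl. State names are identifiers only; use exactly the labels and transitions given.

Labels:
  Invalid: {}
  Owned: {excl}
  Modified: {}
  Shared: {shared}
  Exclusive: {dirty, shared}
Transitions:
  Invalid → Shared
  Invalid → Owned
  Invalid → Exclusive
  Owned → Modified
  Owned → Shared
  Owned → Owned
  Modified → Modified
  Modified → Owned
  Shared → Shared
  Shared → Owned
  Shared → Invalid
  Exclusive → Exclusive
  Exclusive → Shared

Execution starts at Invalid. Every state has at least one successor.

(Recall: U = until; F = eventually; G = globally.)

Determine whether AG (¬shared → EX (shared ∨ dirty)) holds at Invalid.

No

States satisfying ¬shared → EX (shared ∨ dirty): {Invalid, Owned, Shared, Exclusive}.
States satisfying AG (¬shared → EX (shared ∨ dirty)): ∅.
Modified is reachable from Invalid and violates ¬shared → EX (shared ∨ dirty), so AG fails at Invalid.
Invalid ∉ Sat(AG (¬shared → EX (shared ∨ dirty))).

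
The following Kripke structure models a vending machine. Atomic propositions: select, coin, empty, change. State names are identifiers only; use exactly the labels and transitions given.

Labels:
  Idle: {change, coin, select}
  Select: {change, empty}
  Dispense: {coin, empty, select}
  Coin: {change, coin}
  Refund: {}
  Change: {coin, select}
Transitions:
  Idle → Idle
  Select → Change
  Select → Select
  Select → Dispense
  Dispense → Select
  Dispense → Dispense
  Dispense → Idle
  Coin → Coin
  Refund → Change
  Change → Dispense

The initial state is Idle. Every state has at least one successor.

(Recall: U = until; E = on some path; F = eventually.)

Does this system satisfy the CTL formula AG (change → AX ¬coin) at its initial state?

No

States satisfying change → AX ¬coin: {Dispense, Refund, Change}.
States satisfying AG (change → AX ¬coin): ∅.
Idle is reachable from Idle and violates change → AX ¬coin, so AG fails at Idle.
Idle ∉ Sat(AG (change → AX ¬coin)).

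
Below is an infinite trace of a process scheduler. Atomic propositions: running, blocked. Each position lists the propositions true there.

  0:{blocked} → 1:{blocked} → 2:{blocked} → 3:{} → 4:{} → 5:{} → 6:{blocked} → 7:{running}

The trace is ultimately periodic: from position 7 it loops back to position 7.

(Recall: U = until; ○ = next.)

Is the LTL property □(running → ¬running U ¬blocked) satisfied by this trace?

running → ¬running U ¬blocked holds at every position 0..7, and those are all positions ever visited, so □(running → ¬running U ¬blocked) holds.
Positions where running holds: 7.
Check ¬running U ¬blocked at each: 7→ok.

Satisfied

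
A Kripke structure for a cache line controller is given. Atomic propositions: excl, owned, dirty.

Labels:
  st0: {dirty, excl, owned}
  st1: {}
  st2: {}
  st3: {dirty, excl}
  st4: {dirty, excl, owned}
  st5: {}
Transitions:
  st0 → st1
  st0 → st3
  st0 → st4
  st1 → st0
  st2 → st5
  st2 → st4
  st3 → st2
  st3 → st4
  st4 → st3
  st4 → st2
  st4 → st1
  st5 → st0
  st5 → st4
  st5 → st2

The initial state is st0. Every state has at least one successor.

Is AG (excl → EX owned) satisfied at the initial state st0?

Violated

States satisfying excl → EX owned: {st0, st1, st2, st3, st5}.
States satisfying AG (excl → EX owned): ∅.
st4 is reachable from st0 and violates excl → EX owned, so AG fails at st0.
st0 ∉ Sat(AG (excl → EX owned)).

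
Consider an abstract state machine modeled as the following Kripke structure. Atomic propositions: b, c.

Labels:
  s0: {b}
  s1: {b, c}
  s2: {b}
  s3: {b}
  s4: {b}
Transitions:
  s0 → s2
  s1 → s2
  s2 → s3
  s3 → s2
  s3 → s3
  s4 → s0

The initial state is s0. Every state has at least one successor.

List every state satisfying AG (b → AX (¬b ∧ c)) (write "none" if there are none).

States satisfying b → AX (¬b ∧ c): ∅.
States satisfying AG (b → AX (¬b ∧ c)): ∅.

none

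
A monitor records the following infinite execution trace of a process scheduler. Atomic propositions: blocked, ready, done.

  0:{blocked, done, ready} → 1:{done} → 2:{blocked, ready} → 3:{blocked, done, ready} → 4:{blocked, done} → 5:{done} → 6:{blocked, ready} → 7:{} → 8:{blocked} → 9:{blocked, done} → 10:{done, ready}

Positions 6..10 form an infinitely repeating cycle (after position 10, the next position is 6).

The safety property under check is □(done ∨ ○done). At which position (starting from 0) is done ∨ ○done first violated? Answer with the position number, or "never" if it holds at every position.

Check done ∨ ○done at each position in order: 0 ✓, 1 ✓, 2 ✓, 3 ✓, 4 ✓, 5 ✓.
At position 6 the labels are {blocked, ready} and the next position 7 has {}, so done ∨ ○done is false there. This is the first violation.

6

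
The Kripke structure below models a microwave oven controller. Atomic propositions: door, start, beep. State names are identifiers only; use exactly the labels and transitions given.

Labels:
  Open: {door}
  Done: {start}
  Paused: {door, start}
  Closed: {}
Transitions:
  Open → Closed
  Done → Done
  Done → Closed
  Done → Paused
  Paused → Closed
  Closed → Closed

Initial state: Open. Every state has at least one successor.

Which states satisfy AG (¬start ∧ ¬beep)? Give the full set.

{Open, Closed}

States satisfying ¬start ∧ ¬beep: {Open, Closed}.
States satisfying AG (¬start ∧ ¬beep): {Open, Closed}.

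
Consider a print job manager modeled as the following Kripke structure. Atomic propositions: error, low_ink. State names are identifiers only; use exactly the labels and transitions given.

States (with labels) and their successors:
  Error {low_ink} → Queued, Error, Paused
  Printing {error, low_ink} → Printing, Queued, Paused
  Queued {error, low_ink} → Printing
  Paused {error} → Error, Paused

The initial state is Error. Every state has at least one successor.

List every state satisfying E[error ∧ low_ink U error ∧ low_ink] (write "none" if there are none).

States satisfying error ∧ low_ink: {Printing, Queued}.
States satisfying E[error ∧ low_ink U error ∧ low_ink]: {Printing, Queued}.

{Printing, Queued}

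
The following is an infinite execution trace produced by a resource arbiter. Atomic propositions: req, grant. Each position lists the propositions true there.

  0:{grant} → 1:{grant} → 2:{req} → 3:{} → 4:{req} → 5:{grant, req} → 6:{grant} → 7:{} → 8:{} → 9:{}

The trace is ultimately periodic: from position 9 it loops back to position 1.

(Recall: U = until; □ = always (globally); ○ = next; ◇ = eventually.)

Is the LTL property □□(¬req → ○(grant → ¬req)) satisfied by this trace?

□(¬req → ○(grant → ¬req)) holds at every position 0..9, and those are all positions ever visited, so □□(¬req → ○(grant → ¬req)) holds.

Satisfied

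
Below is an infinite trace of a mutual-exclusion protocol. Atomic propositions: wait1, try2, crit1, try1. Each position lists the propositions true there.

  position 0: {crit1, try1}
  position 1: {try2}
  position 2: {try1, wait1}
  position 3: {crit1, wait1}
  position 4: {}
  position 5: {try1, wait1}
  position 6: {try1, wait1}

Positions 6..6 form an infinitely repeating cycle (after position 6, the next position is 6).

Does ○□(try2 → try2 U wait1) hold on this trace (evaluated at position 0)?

Yes

The position after 0 is 1; □(try2 → try2 U wait1) is true there.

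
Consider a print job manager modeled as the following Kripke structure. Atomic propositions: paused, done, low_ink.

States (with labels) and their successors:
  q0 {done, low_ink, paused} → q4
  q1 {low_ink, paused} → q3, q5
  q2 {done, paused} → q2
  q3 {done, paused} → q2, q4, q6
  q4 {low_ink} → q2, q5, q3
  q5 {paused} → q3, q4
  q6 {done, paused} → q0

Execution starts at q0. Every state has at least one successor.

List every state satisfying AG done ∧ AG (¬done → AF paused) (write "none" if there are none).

States satisfying done: {q0, q2, q3, q6}.
States satisfying AG done: {q2}.
States satisfying ¬done → AF paused: {q0, q1, q2, q3, q4, q5, q6}.
States satisfying AG (¬done → AF paused): {q0, q1, q2, q3, q4, q5, q6}.
States satisfying AG done ∧ AG (¬done → AF paused): {q2}.

{q2}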